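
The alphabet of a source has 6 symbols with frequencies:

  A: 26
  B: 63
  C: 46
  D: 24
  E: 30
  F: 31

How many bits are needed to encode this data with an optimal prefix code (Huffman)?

Merge the two smallest weights repeatedly:
D(24) + A(26) → 50
E(30) + F(31) → 61
C(46) + 50 → 96
61 + B(63) → 124
96 + 124 → 220
Total encoded bits = sum of merged weights = 50 + 61 + 96 + 124 + 220 = 551.

551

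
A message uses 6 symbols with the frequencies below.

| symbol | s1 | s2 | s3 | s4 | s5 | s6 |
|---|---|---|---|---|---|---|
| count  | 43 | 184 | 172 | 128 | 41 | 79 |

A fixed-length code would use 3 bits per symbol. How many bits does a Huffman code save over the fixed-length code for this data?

Fixed-length: 3 bits × 647 symbols = 1941 bits.
Huffman merges:
combine s5(41), s1(43) → 84
combine s6(79), 84 → 163
combine s4(128), 163 → 291
combine s3(172), s2(184) → 356
combine 291, 356 → 647
Huffman total = 84 + 163 + 291 + 356 + 647 = 1541 bits.
Saving = 1941 − 1541 = 400 bits.

400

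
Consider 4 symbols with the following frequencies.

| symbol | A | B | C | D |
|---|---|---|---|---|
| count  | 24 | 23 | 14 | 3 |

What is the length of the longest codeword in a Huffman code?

3

Merge the two lowest-weight nodes at each step:
D(3) + C(14) → 17
17 + B(23) → 40
A(24) + 40 → 64
Maximum depth reached is 3.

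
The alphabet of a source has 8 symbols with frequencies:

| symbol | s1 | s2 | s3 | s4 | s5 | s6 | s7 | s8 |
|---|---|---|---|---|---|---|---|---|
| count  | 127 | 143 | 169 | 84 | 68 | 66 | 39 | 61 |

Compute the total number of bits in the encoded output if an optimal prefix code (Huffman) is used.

2193

Greedily combine the two least-frequent nodes:
merge s7(39) and s8(61): 100
merge s6(66) and s5(68): 134
merge s4(84) and 100: 184
merge s1(127) and 134: 261
merge s2(143) and s3(169): 312
merge 184 and 261: 445
merge 312 and 445: 757
Each symbol's bit-cost is frequency × depth; summing gives 2193 bits (equivalently 100 + 134 + 184 + 261 + 312 + 445 + 757).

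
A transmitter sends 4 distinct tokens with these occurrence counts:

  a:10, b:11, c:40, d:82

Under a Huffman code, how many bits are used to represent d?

1

Repeatedly merge the two smallest:
a(10) + b(11) → 21
21 + c(40) → 61
61 + d(82) → 143
d sits one level below the root: a 1-bit codeword.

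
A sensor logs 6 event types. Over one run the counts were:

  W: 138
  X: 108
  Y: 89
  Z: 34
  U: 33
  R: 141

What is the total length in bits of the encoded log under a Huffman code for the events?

1309

Greedily combine the two least-frequent nodes:
merge U(33) and Z(34): 67
merge 67 and Y(89): 156
merge X(108) and W(138): 246
merge R(141) and 156: 297
merge 246 and 297: 543
Each symbol's bit-cost is frequency × depth; summing gives 1309 bits (equivalently 67 + 156 + 246 + 297 + 543).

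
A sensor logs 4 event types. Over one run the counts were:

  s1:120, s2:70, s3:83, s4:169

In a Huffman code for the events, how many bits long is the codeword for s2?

3

Build the tree from the bottom:
merge s2(70) and s3(83): 153
merge s1(120) and 153: 273
merge s4(169) and 273: 442
The subtree containing s2 is merged 3 times, so code length = 3.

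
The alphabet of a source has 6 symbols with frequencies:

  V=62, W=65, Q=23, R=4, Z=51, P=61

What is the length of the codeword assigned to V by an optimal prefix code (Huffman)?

Repeatedly merge the two smallest:
merge R(4) and Q(23): 27
merge 27 and Z(51): 78
merge P(61) and V(62): 123
merge W(65) and 78: 143
merge 123 and 143: 266
V sits 2 levels below the root, so its codeword is 2 bits.

2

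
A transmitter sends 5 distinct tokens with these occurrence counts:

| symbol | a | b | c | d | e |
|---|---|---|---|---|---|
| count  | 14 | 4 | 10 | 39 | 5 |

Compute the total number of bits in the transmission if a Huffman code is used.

Greedily combine the two least-frequent nodes:
b(4) + e(5) → 9
9 + c(10) → 19
a(14) + 19 → 33
33 + d(39) → 72
The encoded length is the sum of every internal node's weight: 9 + 19 + 33 + 72 = 133 bits.

133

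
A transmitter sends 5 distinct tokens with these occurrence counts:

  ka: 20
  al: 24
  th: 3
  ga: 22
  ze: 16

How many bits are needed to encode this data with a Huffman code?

Greedily combine the two least-frequent nodes:
combine th(3), ze(16) → 19
combine 19, ka(20) → 39
combine ga(22), al(24) → 46
combine 39, 46 → 85
Each symbol's bit-cost is frequency × depth; summing gives 189 bits (equivalently 19 + 39 + 46 + 85).

189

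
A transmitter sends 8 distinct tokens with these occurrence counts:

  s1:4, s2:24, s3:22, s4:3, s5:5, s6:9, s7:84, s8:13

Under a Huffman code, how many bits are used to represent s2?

3

Build the tree from the bottom:
s4(3) + s1(4) → 7
s5(5) + 7 → 12
s6(9) + 12 → 21
s8(13) + 21 → 34
s3(22) + s2(24) → 46
34 + 46 → 80
80 + s7(84) → 164
s2's leaf is at depth 3, giving a 3-bit codeword.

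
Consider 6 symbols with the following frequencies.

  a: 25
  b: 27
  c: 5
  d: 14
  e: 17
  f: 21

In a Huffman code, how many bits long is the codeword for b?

Repeatedly merge the two smallest:
c(5) + d(14) → 19
e(17) + 19 → 36
f(21) + a(25) → 46
b(27) + 36 → 63
46 + 63 → 109
The subtree containing b is merged 2 times, so code length = 2.

2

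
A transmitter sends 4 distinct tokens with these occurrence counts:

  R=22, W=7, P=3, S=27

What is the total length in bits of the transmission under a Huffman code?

101

Merge the two smallest weights repeatedly:
P(3) + W(7) → 10
10 + R(22) → 32
S(27) + 32 → 59
The encoded length is the sum of every internal node's weight: 10 + 32 + 59 = 101 bits.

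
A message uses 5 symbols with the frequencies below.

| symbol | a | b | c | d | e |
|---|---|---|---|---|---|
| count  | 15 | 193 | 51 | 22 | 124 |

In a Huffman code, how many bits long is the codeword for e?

2

Build the tree from the bottom:
combine a(15), d(22) → 37
combine 37, c(51) → 88
combine 88, e(124) → 212
combine b(193), 212 → 405
e sits 2 levels below the root, so its codeword is 2 bits.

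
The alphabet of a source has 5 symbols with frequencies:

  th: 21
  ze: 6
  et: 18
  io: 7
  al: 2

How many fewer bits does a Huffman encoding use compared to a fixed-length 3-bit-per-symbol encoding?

Fixed-length: 3 bits × 54 symbols = 162 bits.
Huffman merges:
merge al(2) and ze(6): 8
merge io(7) and 8: 15
merge 15 and et(18): 33
merge th(21) and 33: 54
Huffman total = 8 + 15 + 33 + 54 = 110 bits.
Saving = 162 − 110 = 52 bits.

52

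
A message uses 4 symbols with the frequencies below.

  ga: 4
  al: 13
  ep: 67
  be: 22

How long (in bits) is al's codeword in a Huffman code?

3

Repeatedly merge the two smallest:
combine ga(4), al(13) → 17
combine 17, be(22) → 39
combine 39, ep(67) → 106
The subtree containing al is merged 3 times, so code length = 3.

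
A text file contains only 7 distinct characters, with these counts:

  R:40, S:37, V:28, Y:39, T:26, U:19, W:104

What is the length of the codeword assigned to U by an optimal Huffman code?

Huffman merges, smallest pair first:
U(19) + T(26) → 45
V(28) + S(37) → 65
Y(39) + R(40) → 79
45 + 65 → 110
79 + W(104) → 183
110 + 183 → 293
U sits 3 levels below the root, so its codeword is 3 bits.

3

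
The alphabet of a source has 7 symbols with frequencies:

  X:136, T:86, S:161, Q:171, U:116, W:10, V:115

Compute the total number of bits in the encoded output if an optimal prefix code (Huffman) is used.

Build the Huffman tree bottom-up:
W(10) + T(86) → 96
96 + V(115) → 211
U(116) + X(136) → 252
S(161) + Q(171) → 332
211 + 252 → 463
332 + 463 → 795
Each symbol's bit-cost is frequency × depth; summing gives 2149 bits (equivalently 96 + 211 + 252 + 332 + 463 + 795).

2149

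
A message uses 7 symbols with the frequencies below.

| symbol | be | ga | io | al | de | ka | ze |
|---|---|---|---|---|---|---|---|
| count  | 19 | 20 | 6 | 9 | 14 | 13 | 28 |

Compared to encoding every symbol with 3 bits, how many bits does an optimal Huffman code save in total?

Fixed-length: 3 bits × 109 symbols = 327 bits.
Huffman merges:
combine io(6), al(9) → 15
combine ka(13), de(14) → 27
combine 15, be(19) → 34
combine ga(20), 27 → 47
combine ze(28), 34 → 62
combine 47, 62 → 109
Huffman total = 15 + 27 + 34 + 47 + 62 + 109 = 294 bits.
Saving = 327 − 294 = 33 bits.

33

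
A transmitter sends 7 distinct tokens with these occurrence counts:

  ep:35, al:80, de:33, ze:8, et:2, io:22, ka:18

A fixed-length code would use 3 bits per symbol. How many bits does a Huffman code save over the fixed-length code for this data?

122

Fixed-length: 3 bits × 198 symbols = 594 bits.
Huffman merges:
merge et(2) and ze(8): 10
merge 10 and ka(18): 28
merge io(22) and 28: 50
merge de(33) and ep(35): 68
merge 50 and 68: 118
merge al(80) and 118: 198
Huffman total = 10 + 28 + 50 + 68 + 118 + 198 = 472 bits.
Saving = 594 − 472 = 122 bits.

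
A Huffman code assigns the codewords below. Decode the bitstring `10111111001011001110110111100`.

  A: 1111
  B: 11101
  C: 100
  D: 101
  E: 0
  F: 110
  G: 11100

DACDCBDG

Read left to right; each codeword is recognised as soon as it completes (prefix code):
  101→D | 1111→A | 100→C | 101→D | 100→C | 11101→B | 101→D | 11100→G
Decoded message: DACDCBDG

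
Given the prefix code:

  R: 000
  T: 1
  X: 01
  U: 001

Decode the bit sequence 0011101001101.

UTTXUTX

Read left to right; each codeword is recognised as soon as it completes (prefix code):
  001→U | 1→T | 1→T | 01→X | 001→U | 1→T | 01→X
Decoded message: UTTXUTX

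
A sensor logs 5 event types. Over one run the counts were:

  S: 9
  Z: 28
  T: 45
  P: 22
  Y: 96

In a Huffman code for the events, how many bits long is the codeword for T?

Build the tree from the bottom:
S(9) + P(22) → 31
Z(28) + 31 → 59
T(45) + 59 → 104
Y(96) + 104 → 200
T sits 2 levels below the root, so its codeword is 2 bits.

2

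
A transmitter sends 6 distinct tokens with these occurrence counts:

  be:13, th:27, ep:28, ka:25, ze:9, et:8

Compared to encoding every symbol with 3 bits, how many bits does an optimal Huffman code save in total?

Fixed-length: 3 bits × 110 symbols = 330 bits.
Huffman merges:
combine et(8), ze(9) → 17
combine be(13), 17 → 30
combine ka(25), th(27) → 52
combine ep(28), 30 → 58
combine 52, 58 → 110
Huffman total = 17 + 30 + 52 + 58 + 110 = 267 bits.
Saving = 330 − 267 = 63 bits.

63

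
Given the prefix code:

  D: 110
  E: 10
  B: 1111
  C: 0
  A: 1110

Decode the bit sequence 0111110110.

Read left to right; each codeword is recognised as soon as it completes (prefix code):
  0→C | 1111→B | 10→E | 110→D
Decoded message: CBED

CBED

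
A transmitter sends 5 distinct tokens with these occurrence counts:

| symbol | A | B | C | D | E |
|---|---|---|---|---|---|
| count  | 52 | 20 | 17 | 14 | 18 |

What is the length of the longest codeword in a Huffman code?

3

Merge the two lowest-weight nodes at each step:
merge D(14) and C(17): 31
merge E(18) and B(20): 38
merge 31 and 38: 69
merge A(52) and 69: 121
Maximum depth reached is 3.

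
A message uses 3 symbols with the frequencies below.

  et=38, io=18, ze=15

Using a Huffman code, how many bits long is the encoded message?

Greedily combine the two least-frequent nodes:
merge ze(15) and io(18): 33
merge 33 and et(38): 71
Total encoded bits = sum of merged weights = 33 + 71 = 104.

104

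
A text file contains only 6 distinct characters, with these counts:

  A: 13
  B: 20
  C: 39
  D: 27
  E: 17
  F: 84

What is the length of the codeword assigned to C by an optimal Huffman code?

Build the tree from the bottom:
A(13) + E(17) → 30
B(20) + D(27) → 47
30 + C(39) → 69
47 + 69 → 116
F(84) + 116 → 200
C's leaf is at depth 3, giving a 3-bit codeword.

3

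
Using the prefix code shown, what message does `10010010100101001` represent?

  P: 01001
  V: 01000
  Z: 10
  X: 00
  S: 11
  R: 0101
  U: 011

ZPPP

Read left to right; each codeword is recognised as soon as it completes (prefix code):
  10→Z | 01001→P | 01001→P | 01001→P
Decoded message: ZPPP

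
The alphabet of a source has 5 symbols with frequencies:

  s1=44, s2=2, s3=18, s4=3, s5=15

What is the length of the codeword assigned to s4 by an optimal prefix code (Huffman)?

Build the tree from the bottom:
combine s2(2), s4(3) → 5
combine 5, s5(15) → 20
combine s3(18), 20 → 38
combine 38, s1(44) → 82
The subtree containing s4 is merged 4 times, so code length = 4.

4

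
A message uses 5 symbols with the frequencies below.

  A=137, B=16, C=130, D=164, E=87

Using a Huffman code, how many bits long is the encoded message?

1171

Greedily combine the two least-frequent nodes:
merge B(16) and E(87): 103
merge 103 and C(130): 233
merge A(137) and D(164): 301
merge 233 and 301: 534
Each symbol's bit-cost is frequency × depth; summing gives 1171 bits (equivalently 103 + 233 + 301 + 534).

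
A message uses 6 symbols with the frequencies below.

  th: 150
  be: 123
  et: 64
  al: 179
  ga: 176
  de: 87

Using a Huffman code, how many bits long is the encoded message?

Build the Huffman tree bottom-up:
et(64) + de(87) → 151
be(123) + th(150) → 273
151 + ga(176) → 327
al(179) + 273 → 452
327 + 452 → 779
The encoded length is the sum of every internal node's weight: 151 + 273 + 327 + 452 + 779 = 1982 bits.

1982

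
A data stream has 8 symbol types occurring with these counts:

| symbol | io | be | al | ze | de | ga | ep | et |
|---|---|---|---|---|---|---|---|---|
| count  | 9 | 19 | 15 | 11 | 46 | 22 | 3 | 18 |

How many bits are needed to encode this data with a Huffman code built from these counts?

Merge the two smallest weights repeatedly:
combine ep(3), io(9) → 12
combine ze(11), 12 → 23
combine al(15), et(18) → 33
combine be(19), ga(22) → 41
combine 23, 33 → 56
combine 41, de(46) → 87
combine 56, 87 → 143
The encoded length is the sum of every internal node's weight: 12 + 23 + 33 + 41 + 56 + 87 + 143 = 395 bits.

395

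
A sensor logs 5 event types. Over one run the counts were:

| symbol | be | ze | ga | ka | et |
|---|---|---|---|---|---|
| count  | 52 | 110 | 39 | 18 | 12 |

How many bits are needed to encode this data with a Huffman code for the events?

Greedily combine the two least-frequent nodes:
combine et(12), ka(18) → 30
combine 30, ga(39) → 69
combine be(52), 69 → 121
combine ze(110), 121 → 231
Total encoded bits = sum of merged weights = 30 + 69 + 121 + 231 = 451.

451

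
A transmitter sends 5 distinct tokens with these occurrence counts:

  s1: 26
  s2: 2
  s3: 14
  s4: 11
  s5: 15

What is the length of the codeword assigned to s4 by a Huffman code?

3

Repeatedly merge the two smallest:
s2(2) + s4(11) → 13
13 + s3(14) → 27
s5(15) + s1(26) → 41
27 + 41 → 68
s4 sits 3 levels below the root, so its codeword is 3 bits.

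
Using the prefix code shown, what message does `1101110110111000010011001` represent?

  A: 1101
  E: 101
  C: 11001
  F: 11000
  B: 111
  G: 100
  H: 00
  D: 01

Read left to right; each codeword is recognised as soon as it completes (prefix code):
  1101→A | 1101→A | 101→E | 11000→F | 01→D | 00→H | 11001→C
Decoded message: AAEFDHC

AAEFDHC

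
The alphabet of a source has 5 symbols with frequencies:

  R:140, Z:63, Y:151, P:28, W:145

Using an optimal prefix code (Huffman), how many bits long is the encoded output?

Merge the two smallest weights repeatedly:
P(28) + Z(63) → 91
91 + R(140) → 231
W(145) + Y(151) → 296
231 + 296 → 527
The encoded length is the sum of every internal node's weight: 91 + 231 + 296 + 527 = 1145 bits.

1145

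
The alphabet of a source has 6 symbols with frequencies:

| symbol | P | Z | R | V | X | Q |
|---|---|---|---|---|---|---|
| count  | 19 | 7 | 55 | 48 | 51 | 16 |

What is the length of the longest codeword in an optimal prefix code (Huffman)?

4

Merge the two lowest-weight nodes at each step:
combine Z(7), Q(16) → 23
combine P(19), 23 → 42
combine 42, V(48) → 90
combine X(51), R(55) → 106
combine 90, 106 → 196
The rarest symbols sit at the bottom; the longest codeword is 4 bits.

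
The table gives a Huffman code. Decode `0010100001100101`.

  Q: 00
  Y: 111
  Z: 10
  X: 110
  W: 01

Read left to right; each codeword is recognised as soon as it completes (prefix code):
  00→Q | 10→Z | 10→Z | 00→Q | 01→W | 10→Z | 01→W | 01→W
Decoded message: QZZQWZWW

QZZQWZWW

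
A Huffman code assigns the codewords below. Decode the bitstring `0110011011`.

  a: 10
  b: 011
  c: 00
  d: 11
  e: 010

bcdb

Read left to right; each codeword is recognised as soon as it completes (prefix code):
  011→b | 00→c | 11→d | 011→b
Decoded message: bcdb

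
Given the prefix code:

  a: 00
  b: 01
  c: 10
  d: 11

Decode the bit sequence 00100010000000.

Read left to right; each codeword is recognised as soon as it completes (prefix code):
  00→a | 10→c | 00→a | 10→c | 00→a | 00→a | 00→a
Decoded message: acacaaa

acacaaa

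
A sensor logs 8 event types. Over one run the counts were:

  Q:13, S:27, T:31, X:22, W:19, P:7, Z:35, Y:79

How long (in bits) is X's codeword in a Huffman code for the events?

Repeatedly merge the two smallest:
combine P(7), Q(13) → 20
combine W(19), 20 → 39
combine X(22), S(27) → 49
combine T(31), Z(35) → 66
combine 39, 49 → 88
combine 66, Y(79) → 145
combine 88, 145 → 233
X sits 3 levels below the root, so its codeword is 3 bits.

3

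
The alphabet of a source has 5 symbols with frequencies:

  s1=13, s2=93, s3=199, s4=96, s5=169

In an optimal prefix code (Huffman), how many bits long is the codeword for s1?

3

Build the tree from the bottom:
merge s1(13) and s2(93): 106
merge s4(96) and 106: 202
merge s5(169) and s3(199): 368
merge 202 and 368: 570
s1's leaf is at depth 3, giving a 3-bit codeword.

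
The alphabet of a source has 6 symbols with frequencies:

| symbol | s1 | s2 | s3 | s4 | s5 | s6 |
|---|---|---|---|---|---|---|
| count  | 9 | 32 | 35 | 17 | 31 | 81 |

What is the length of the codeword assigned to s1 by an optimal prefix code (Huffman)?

4

Huffman merges, smallest pair first:
combine s1(9), s4(17) → 26
combine 26, s5(31) → 57
combine s2(32), s3(35) → 67
combine 57, 67 → 124
combine s6(81), 124 → 205
The subtree containing s1 is merged 4 times, so code length = 4.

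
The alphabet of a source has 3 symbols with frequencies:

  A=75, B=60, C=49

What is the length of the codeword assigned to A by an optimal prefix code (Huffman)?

Build the tree from the bottom:
combine C(49), B(60) → 109
combine A(75), 109 → 184
A is merged only at the final step, so code length = 1.

1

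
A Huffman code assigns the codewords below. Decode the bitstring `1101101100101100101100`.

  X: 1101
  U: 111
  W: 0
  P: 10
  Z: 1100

XPZPZPZ

Read left to right; each codeword is recognised as soon as it completes (prefix code):
  1101→X | 10→P | 1100→Z | 10→P | 1100→Z | 10→P | 1100→Z
Decoded message: XPZPZPZ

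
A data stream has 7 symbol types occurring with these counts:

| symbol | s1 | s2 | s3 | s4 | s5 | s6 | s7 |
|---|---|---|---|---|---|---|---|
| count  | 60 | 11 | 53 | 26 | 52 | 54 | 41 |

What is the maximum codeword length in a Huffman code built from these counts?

Merge the two lowest-weight nodes at each step:
s2(11) + s4(26) → 37
37 + s7(41) → 78
s5(52) + s3(53) → 105
s6(54) + s1(60) → 114
78 + 105 → 183
114 + 183 → 297
Maximum depth reached is 4.

4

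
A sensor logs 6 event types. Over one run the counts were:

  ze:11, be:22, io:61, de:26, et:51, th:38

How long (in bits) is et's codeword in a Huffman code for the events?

Huffman merges, smallest pair first:
ze(11) + be(22) → 33
de(26) + 33 → 59
th(38) + et(51) → 89
59 + io(61) → 120
89 + 120 → 209
The subtree containing et is merged 2 times, so code length = 2.

2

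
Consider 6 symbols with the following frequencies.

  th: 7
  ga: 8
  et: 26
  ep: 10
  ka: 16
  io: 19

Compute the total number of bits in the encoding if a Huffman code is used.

212

Greedily combine the two least-frequent nodes:
th(7) + ga(8) → 15
ep(10) + 15 → 25
ka(16) + io(19) → 35
25 + et(26) → 51
35 + 51 → 86
The encoded length is the sum of every internal node's weight: 15 + 25 + 35 + 51 + 86 = 212 bits.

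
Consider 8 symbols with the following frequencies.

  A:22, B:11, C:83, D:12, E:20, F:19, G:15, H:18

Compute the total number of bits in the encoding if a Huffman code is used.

Greedily combine the two least-frequent nodes:
merge B(11) and D(12): 23
merge G(15) and H(18): 33
merge F(19) and E(20): 39
merge A(22) and 23: 45
merge 33 and 39: 72
merge 45 and 72: 117
merge C(83) and 117: 200
Each symbol's bit-cost is frequency × depth; summing gives 529 bits (equivalently 23 + 33 + 39 + 45 + 72 + 117 + 200).

529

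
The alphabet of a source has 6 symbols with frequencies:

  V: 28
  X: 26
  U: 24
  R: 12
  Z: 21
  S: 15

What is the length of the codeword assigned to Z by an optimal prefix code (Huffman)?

Repeatedly merge the two smallest:
combine R(12), S(15) → 27
combine Z(21), U(24) → 45
combine X(26), 27 → 53
combine V(28), 45 → 73
combine 53, 73 → 126
Z's leaf is at depth 3, giving a 3-bit codeword.

3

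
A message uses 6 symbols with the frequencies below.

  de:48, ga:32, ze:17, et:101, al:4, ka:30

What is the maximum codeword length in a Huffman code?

4

Merge the two lowest-weight nodes at each step:
al(4) + ze(17) → 21
21 + ka(30) → 51
ga(32) + de(48) → 80
51 + 80 → 131
et(101) + 131 → 232
The first pair merged (al, ze) ends up deepest, at depth 4.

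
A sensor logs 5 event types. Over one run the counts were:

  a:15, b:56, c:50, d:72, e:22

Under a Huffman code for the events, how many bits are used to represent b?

Build the tree from the bottom:
a(15) + e(22) → 37
37 + c(50) → 87
b(56) + d(72) → 128
87 + 128 → 215
The subtree containing b is merged 2 times, so code length = 2.

2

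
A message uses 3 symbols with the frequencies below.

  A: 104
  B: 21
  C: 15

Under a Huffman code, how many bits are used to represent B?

2

Build the tree from the bottom:
combine C(15), B(21) → 36
combine 36, A(104) → 140
B's leaf is at depth 2, giving a 2-bit codeword.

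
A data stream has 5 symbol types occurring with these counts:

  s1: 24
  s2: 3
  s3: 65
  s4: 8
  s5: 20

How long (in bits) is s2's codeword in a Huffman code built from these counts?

Build the tree from the bottom:
combine s2(3), s4(8) → 11
combine 11, s5(20) → 31
combine s1(24), 31 → 55
combine 55, s3(65) → 120
s2's leaf is at depth 4, giving a 4-bit codeword.

4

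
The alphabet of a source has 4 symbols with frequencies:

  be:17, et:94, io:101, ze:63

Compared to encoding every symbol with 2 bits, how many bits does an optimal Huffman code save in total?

Fixed-length: 2 bits × 275 symbols = 550 bits.
Huffman merges:
merge be(17) and ze(63): 80
merge 80 and et(94): 174
merge io(101) and 174: 275
Huffman total = 80 + 174 + 275 = 529 bits.
Saving = 550 − 529 = 21 bits.

21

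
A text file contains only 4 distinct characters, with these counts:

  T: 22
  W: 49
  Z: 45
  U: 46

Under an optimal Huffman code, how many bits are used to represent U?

2

Repeatedly merge the two smallest:
merge T(22) and Z(45): 67
merge U(46) and W(49): 95
merge 67 and 95: 162
U sits 2 levels below the root, so its codeword is 2 bits.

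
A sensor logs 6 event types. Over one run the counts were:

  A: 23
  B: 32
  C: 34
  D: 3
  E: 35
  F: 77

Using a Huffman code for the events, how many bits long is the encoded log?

484

Greedily combine the two least-frequent nodes:
merge D(3) and A(23): 26
merge 26 and B(32): 58
merge C(34) and E(35): 69
merge 58 and 69: 127
merge F(77) and 127: 204
The encoded length is the sum of every internal node's weight: 26 + 58 + 69 + 127 + 204 = 484 bits.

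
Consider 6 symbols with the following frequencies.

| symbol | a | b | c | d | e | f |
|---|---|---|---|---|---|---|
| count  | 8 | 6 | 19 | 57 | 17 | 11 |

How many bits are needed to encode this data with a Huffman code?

254

Build the Huffman tree bottom-up:
combine b(6), a(8) → 14
combine f(11), 14 → 25
combine e(17), c(19) → 36
combine 25, 36 → 61
combine d(57), 61 → 118
Each symbol's bit-cost is frequency × depth; summing gives 254 bits (equivalently 14 + 25 + 36 + 61 + 118).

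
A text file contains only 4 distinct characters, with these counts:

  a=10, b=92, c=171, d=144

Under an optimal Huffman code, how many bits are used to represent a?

3

Huffman merges, smallest pair first:
a(10) + b(92) → 102
102 + d(144) → 246
c(171) + 246 → 417
The subtree containing a is merged 3 times, so code length = 3.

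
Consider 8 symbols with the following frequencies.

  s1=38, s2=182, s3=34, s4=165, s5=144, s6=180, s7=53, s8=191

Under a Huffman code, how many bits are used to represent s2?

Build the tree from the bottom:
combine s3(34), s1(38) → 72
combine s7(53), 72 → 125
combine 125, s5(144) → 269
combine s4(165), s6(180) → 345
combine s2(182), s8(191) → 373
combine 269, 345 → 614
combine 373, 614 → 987
s2 sits 2 levels below the root, so its codeword is 2 bits.

2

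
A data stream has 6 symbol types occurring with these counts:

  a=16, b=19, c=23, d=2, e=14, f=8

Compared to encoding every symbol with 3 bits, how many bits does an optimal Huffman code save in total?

48

Fixed-length: 3 bits × 82 symbols = 246 bits.
Huffman merges:
d(2) + f(8) → 10
10 + e(14) → 24
a(16) + b(19) → 35
c(23) + 24 → 47
35 + 47 → 82
Huffman total = 10 + 24 + 35 + 47 + 82 = 198 bits.
Saving = 246 − 198 = 48 bits.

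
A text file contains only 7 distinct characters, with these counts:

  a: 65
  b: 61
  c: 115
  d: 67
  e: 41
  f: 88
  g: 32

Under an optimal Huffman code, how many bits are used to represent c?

Huffman merges, smallest pair first:
g(32) + e(41) → 73
b(61) + a(65) → 126
d(67) + 73 → 140
f(88) + c(115) → 203
126 + 140 → 266
203 + 266 → 469
c's leaf is at depth 2, giving a 2-bit codeword.

2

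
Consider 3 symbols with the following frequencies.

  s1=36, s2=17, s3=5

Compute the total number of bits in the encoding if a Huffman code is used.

80

Merge the two smallest weights repeatedly:
merge s3(5) and s2(17): 22
merge 22 and s1(36): 58
The encoded length is the sum of every internal node's weight: 22 + 58 = 80 bits.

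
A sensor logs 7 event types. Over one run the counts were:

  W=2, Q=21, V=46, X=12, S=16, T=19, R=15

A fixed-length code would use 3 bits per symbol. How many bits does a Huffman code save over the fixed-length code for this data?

Fixed-length: 3 bits × 131 symbols = 393 bits.
Huffman merges:
combine W(2), X(12) → 14
combine 14, R(15) → 29
combine S(16), T(19) → 35
combine Q(21), 29 → 50
combine 35, V(46) → 81
combine 50, 81 → 131
Huffman total = 14 + 29 + 35 + 50 + 81 + 131 = 340 bits.
Saving = 393 − 340 = 53 bits.

53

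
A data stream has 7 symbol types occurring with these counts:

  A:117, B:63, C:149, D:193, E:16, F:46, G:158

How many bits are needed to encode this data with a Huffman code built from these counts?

Greedily combine the two least-frequent nodes:
merge E(16) and F(46): 62
merge 62 and B(63): 125
merge A(117) and 125: 242
merge C(149) and G(158): 307
merge D(193) and 242: 435
merge 307 and 435: 742
The encoded length is the sum of every internal node's weight: 62 + 125 + 242 + 307 + 435 + 742 = 1913 bits.

1913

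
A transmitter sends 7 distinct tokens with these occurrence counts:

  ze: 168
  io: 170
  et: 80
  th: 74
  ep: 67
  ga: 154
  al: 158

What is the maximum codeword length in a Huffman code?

Merge the two lowest-weight nodes at each step:
merge ep(67) and th(74): 141
merge et(80) and 141: 221
merge ga(154) and al(158): 312
merge ze(168) and io(170): 338
merge 221 and 312: 533
merge 338 and 533: 871
Maximum depth reached is 4.

4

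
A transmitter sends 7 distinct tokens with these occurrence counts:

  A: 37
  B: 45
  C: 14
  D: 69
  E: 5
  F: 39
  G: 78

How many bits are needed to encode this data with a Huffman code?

Build the Huffman tree bottom-up:
merge E(5) and C(14): 19
merge 19 and A(37): 56
merge F(39) and B(45): 84
merge 56 and D(69): 125
merge G(78) and 84: 162
merge 125 and 162: 287
The encoded length is the sum of every internal node's weight: 19 + 56 + 84 + 125 + 162 + 287 = 733 bits.

733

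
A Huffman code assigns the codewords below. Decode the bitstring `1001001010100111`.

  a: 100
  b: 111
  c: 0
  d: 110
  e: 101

Read left to right; each codeword is recognised as soon as it completes (prefix code):
  100→a | 100→a | 101→e | 0→c | 100→a | 111→b
Decoded message: aaecab

aaecab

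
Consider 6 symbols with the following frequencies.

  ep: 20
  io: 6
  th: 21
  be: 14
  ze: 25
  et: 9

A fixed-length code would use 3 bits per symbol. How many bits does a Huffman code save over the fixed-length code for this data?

Fixed-length: 3 bits × 95 symbols = 285 bits.
Huffman merges:
combine io(6), et(9) → 15
combine be(14), 15 → 29
combine ep(20), th(21) → 41
combine ze(25), 29 → 54
combine 41, 54 → 95
Huffman total = 15 + 29 + 41 + 54 + 95 = 234 bits.
Saving = 285 − 234 = 51 bits.

51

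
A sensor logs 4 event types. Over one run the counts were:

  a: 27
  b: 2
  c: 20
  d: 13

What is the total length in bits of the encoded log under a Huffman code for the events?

112

Build the Huffman tree bottom-up:
combine b(2), d(13) → 15
combine 15, c(20) → 35
combine a(27), 35 → 62
The encoded length is the sum of every internal node's weight: 15 + 35 + 62 = 112 bits.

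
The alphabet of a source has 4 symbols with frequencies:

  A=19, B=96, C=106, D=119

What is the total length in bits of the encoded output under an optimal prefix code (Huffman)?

Build the Huffman tree bottom-up:
combine A(19), B(96) → 115
combine C(106), 115 → 221
combine D(119), 221 → 340
Total encoded bits = sum of merged weights = 115 + 221 + 340 = 676.

676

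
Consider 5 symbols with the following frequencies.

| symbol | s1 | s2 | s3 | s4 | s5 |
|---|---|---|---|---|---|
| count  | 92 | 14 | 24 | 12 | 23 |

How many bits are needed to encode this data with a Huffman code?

311

Build the Huffman tree bottom-up:
combine s4(12), s2(14) → 26
combine s5(23), s3(24) → 47
combine 26, 47 → 73
combine 73, s1(92) → 165
Total encoded bits = sum of merged weights = 26 + 47 + 73 + 165 = 311.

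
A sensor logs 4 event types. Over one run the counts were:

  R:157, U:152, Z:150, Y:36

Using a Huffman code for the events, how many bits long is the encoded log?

990

Greedily combine the two least-frequent nodes:
merge Y(36) and Z(150): 186
merge U(152) and R(157): 309
merge 186 and 309: 495
Total encoded bits = sum of merged weights = 186 + 309 + 495 = 990.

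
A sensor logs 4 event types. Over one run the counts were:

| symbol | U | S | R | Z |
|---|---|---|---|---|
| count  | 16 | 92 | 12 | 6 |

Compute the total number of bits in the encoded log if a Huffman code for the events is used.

Merge the two smallest weights repeatedly:
combine Z(6), R(12) → 18
combine U(16), 18 → 34
combine 34, S(92) → 126
Each symbol's bit-cost is frequency × depth; summing gives 178 bits (equivalently 18 + 34 + 126).

178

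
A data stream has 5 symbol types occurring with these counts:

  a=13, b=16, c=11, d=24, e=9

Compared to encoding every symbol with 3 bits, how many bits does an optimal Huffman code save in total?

Fixed-length: 3 bits × 73 symbols = 219 bits.
Huffman merges:
e(9) + c(11) → 20
a(13) + b(16) → 29
20 + d(24) → 44
29 + 44 → 73
Huffman total = 20 + 29 + 44 + 73 = 166 bits.
Saving = 219 − 166 = 53 bits.

53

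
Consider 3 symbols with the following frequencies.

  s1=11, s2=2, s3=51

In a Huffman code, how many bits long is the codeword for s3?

1

Build the tree from the bottom:
merge s2(2) and s1(11): 13
merge 13 and s3(51): 64
s3 sits one level below the root: a 1-bit codeword.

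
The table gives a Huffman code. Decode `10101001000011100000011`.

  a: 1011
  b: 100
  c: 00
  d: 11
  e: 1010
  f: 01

Read left to right; each codeword is recognised as soon as it completes (prefix code):
  1010→e | 100→b | 100→b | 00→c | 11→d | 100→b | 00→c | 00→c | 11→d
Decoded message: ebbcdbccd

ebbcdbccd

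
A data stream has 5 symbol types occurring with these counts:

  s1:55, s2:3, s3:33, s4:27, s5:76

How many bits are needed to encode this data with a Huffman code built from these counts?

405

Merge the two smallest weights repeatedly:
combine s2(3), s4(27) → 30
combine 30, s3(33) → 63
combine s1(55), 63 → 118
combine s5(76), 118 → 194
Each symbol's bit-cost is frequency × depth; summing gives 405 bits (equivalently 30 + 63 + 118 + 194).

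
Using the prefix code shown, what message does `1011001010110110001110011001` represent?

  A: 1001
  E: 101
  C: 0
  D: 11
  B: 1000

EACEEBDAA

Read left to right; each codeword is recognised as soon as it completes (prefix code):
  101→E | 1001→A | 0→C | 101→E | 101→E | 1000→B | 11→D | 1001→A | 1001→A
Decoded message: EACEEBDAA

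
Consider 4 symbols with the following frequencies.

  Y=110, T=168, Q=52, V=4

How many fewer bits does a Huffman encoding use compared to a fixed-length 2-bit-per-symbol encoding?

112

Fixed-length: 2 bits × 334 symbols = 668 bits.
Huffman merges:
combine V(4), Q(52) → 56
combine 56, Y(110) → 166
combine 166, T(168) → 334
Huffman total = 56 + 166 + 334 = 556 bits.
Saving = 668 − 556 = 112 bits.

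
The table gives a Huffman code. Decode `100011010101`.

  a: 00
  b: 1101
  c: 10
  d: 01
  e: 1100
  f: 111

cabdd

Read left to right; each codeword is recognised as soon as it completes (prefix code):
  10→c | 00→a | 1101→b | 01→d | 01→d
Decoded message: cabdd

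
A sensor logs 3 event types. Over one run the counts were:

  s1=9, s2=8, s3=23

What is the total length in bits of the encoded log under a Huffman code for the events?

Merge the two smallest weights repeatedly:
merge s2(8) and s1(9): 17
merge 17 and s3(23): 40
Each symbol's bit-cost is frequency × depth; summing gives 57 bits (equivalently 17 + 40).

57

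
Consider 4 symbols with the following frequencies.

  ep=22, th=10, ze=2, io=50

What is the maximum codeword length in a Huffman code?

Merge the two lowest-weight nodes at each step:
merge ze(2) and th(10): 12
merge 12 and ep(22): 34
merge 34 and io(50): 84
The rarest symbols sit at the bottom; the longest codeword is 3 bits.

3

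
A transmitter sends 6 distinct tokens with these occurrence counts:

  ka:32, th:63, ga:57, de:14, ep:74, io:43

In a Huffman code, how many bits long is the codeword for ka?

4

Repeatedly merge the two smallest:
de(14) + ka(32) → 46
io(43) + 46 → 89
ga(57) + th(63) → 120
ep(74) + 89 → 163
120 + 163 → 283
ka's leaf is at depth 4, giving a 4-bit codeword.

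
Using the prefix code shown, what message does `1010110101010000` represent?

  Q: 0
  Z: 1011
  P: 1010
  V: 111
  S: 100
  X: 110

PXPSQQ

Read left to right; each codeword is recognised as soon as it completes (prefix code):
  1010→P | 110→X | 1010→P | 100→S | 0→Q | 0→Q
Decoded message: PXPSQQ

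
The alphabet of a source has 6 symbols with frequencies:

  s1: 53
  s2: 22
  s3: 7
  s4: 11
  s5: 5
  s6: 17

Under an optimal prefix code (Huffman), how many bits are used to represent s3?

Repeatedly merge the two smallest:
s5(5) + s3(7) → 12
s4(11) + 12 → 23
s6(17) + s2(22) → 39
23 + 39 → 62
s1(53) + 62 → 115
s3's leaf is at depth 4, giving a 4-bit codeword.

4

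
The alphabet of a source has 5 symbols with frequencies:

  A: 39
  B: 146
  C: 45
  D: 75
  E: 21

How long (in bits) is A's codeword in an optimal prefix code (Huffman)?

Repeatedly merge the two smallest:
E(21) + A(39) → 60
C(45) + 60 → 105
D(75) + 105 → 180
B(146) + 180 → 326
A sits 4 levels below the root, so its codeword is 4 bits.

4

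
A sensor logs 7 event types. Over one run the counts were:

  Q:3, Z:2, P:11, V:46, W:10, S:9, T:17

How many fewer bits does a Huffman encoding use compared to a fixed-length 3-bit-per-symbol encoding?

Fixed-length: 3 bits × 98 symbols = 294 bits.
Huffman merges:
Z(2) + Q(3) → 5
5 + S(9) → 14
W(10) + P(11) → 21
14 + T(17) → 31
21 + 31 → 52
V(46) + 52 → 98
Huffman total = 5 + 14 + 21 + 31 + 52 + 98 = 221 bits.
Saving = 294 − 221 = 73 bits.

73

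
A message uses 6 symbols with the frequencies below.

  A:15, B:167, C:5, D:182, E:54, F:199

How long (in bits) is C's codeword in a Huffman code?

4

Build the tree from the bottom:
combine C(5), A(15) → 20
combine 20, E(54) → 74
combine 74, B(167) → 241
combine D(182), F(199) → 381
combine 241, 381 → 622
The subtree containing C is merged 4 times, so code length = 4.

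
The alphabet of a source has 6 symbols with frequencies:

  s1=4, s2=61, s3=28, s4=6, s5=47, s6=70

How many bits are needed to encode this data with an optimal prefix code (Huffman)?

Greedily combine the two least-frequent nodes:
combine s1(4), s4(6) → 10
combine 10, s3(28) → 38
combine 38, s5(47) → 85
combine s2(61), s6(70) → 131
combine 85, 131 → 216
The encoded length is the sum of every internal node's weight: 10 + 38 + 85 + 131 + 216 = 480 bits.

480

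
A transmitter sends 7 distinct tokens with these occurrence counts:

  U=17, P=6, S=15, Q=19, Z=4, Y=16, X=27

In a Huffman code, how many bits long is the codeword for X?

2

Huffman merges, smallest pair first:
combine Z(4), P(6) → 10
combine 10, S(15) → 25
combine Y(16), U(17) → 33
combine Q(19), 25 → 44
combine X(27), 33 → 60
combine 44, 60 → 104
X's leaf is at depth 2, giving a 2-bit codeword.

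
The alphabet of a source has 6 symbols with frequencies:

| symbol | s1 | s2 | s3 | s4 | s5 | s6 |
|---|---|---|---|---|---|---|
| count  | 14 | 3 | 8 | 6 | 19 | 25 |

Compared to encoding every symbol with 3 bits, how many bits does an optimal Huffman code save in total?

Fixed-length: 3 bits × 75 symbols = 225 bits.
Huffman merges:
s2(3) + s4(6) → 9
s3(8) + 9 → 17
s1(14) + 17 → 31
s5(19) + s6(25) → 44
31 + 44 → 75
Huffman total = 9 + 17 + 31 + 44 + 75 = 176 bits.
Saving = 225 − 176 = 49 bits.

49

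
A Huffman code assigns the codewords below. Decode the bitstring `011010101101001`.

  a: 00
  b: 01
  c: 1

Read left to right; each codeword is recognised as soon as it completes (prefix code):
  01→b | 1→c | 01→b | 01→b | 01→b | 1→c | 01→b | 00→a | 1→c
Decoded message: bcbbbcbac

bcbbbcbac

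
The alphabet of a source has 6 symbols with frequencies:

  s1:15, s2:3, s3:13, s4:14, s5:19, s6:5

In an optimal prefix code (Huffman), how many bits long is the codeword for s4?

Huffman merges, smallest pair first:
combine s2(3), s6(5) → 8
combine 8, s3(13) → 21
combine s4(14), s1(15) → 29
combine s5(19), 21 → 40
combine 29, 40 → 69
s4's leaf is at depth 2, giving a 2-bit codeword.

2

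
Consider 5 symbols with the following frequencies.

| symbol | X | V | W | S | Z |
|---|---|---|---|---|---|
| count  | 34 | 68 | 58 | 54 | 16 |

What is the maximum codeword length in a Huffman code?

Merge the two lowest-weight nodes at each step:
Z(16) + X(34) → 50
50 + S(54) → 104
W(58) + V(68) → 126
104 + 126 → 230
The first pair merged (Z, X) ends up deepest, at depth 3.

3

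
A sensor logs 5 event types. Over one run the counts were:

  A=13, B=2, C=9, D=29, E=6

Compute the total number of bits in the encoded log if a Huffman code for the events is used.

Build the Huffman tree bottom-up:
B(2) + E(6) → 8
8 + C(9) → 17
A(13) + 17 → 30
D(29) + 30 → 59
Each symbol's bit-cost is frequency × depth; summing gives 114 bits (equivalently 8 + 17 + 30 + 59).

114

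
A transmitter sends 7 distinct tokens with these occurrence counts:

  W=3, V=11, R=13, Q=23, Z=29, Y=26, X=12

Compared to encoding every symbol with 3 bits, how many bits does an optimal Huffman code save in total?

Fixed-length: 3 bits × 117 symbols = 351 bits.
Huffman merges:
merge W(3) and V(11): 14
merge X(12) and R(13): 25
merge 14 and Q(23): 37
merge 25 and Y(26): 51
merge Z(29) and 37: 66
merge 51 and 66: 117
Huffman total = 14 + 25 + 37 + 51 + 66 + 117 = 310 bits.
Saving = 351 − 310 = 41 bits.

41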